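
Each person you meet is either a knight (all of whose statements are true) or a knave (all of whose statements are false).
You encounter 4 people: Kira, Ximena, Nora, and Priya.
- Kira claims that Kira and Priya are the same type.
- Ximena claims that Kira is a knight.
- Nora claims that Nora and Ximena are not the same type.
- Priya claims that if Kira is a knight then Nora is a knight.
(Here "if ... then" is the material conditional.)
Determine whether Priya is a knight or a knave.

Consistent assignments: {Kira=knave, Ximena=knave, Nora=knight, Priya=knight}; {Kira=knave, Ximena=knave, Nora=knave, Priya=knight}
In every consistent assignment, Priya is a knight.

Priya is a knight.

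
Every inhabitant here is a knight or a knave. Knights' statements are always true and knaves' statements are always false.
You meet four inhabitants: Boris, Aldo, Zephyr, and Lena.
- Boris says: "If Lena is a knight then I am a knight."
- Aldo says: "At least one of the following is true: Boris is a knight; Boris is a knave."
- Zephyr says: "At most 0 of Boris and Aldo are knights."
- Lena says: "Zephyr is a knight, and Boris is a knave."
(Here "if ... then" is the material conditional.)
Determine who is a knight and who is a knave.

Suppose Boris is a knave. Then Boris's statement "if Lena is a knight then I am a knight" would have to be false. Checking the 8 ways to assign the others, none is consistent with every speaker.
(For instance, with Aldo=knight, Zephyr=knave, Lena=knave, Boris's claim "if Lena is a knight then I am a knight" comes out true where it would need to be false.)
So Boris must be a knight, making "if Lena is a knight then I am a knight" true. Taking Boris=knight, Aldo=knight, Zephyr=knave, Lena=knave, each remaining statement checks out:
  Aldo (knight): "at least one of the following is true: Boris is a knight; Boris is a knave" — true. ✓
  Zephyr (knave): "at most 0 of Boris and Aldo are knights" — false. ✓
  Lena (knave): "Zephyr is a knight, and Boris is a knave" — false. ✓
This is the unique consistent assignment.

Knights: Boris and Aldo. Knaves: Zephyr and Lena.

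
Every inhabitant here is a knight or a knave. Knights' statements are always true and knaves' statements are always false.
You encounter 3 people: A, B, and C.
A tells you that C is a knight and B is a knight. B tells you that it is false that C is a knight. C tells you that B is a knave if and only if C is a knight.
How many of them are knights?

The unique consistent assignment is A=knave, B=knave, C=knight.
That has 1 knight.

1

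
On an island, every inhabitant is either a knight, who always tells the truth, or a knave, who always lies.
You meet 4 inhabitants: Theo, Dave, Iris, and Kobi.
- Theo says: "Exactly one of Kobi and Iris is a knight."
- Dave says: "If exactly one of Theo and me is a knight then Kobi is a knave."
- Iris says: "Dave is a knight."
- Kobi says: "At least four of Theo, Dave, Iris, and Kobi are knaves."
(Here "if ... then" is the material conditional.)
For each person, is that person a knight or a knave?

Since Theo is a knight, "exactly one of Kobi and Iris is a knight" needs to be True, which holds.
Dave (knight): "if exactly one of Theo and me is a knight then Kobi is a knave" — True. ✓
Since Iris is a knight, "Dave is a knight" needs to be True, which holds.
Kobi is a knave; "at least four of Theo, Dave, Iris, and Kobi are knaves" is false, as required.

Theo is a knight, Dave is a knight, Iris is a knight, and Kobi is a knave.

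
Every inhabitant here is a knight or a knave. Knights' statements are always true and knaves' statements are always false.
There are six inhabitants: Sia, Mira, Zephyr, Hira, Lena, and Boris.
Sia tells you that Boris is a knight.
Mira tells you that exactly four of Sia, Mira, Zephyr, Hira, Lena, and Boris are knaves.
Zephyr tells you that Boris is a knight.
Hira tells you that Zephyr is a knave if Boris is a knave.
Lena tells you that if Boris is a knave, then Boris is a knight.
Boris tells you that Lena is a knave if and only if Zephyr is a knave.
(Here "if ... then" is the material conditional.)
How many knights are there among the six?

5

The unique consistent assignment is Sia=knight, Mira=knave, Zephyr=knight, Hira=knight, Lena=knight, Boris=knight.
That has 5 knights.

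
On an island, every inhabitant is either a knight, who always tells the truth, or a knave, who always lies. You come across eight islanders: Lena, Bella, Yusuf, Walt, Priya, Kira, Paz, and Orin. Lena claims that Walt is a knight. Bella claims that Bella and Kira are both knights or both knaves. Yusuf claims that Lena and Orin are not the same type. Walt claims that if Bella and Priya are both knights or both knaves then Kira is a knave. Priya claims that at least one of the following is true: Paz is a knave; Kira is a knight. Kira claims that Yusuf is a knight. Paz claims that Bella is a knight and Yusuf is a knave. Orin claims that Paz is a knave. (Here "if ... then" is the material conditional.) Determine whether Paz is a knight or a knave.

Consistent assignments: {Lena=knave, Bella=knight, Yusuf=knight, Walt=knave, Priya=knight, Kira=knight, Paz=knave, Orin=knight}
In every consistent assignment, Paz is a knave.

Paz is a knave.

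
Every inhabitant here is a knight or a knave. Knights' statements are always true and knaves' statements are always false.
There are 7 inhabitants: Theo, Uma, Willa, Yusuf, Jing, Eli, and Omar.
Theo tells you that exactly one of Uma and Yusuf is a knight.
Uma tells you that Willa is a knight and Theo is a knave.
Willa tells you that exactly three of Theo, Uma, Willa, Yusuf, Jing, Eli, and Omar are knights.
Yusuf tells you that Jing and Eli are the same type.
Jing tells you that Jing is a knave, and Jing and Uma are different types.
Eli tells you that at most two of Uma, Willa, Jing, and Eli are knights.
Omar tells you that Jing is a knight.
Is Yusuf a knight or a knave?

Yusuf is a knave.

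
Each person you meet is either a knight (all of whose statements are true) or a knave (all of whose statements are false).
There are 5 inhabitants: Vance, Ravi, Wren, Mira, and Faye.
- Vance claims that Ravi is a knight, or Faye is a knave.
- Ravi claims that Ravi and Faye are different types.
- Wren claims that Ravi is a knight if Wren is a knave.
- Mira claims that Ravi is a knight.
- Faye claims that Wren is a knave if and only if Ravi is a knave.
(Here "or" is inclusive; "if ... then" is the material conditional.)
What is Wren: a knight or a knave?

Wren is a knight.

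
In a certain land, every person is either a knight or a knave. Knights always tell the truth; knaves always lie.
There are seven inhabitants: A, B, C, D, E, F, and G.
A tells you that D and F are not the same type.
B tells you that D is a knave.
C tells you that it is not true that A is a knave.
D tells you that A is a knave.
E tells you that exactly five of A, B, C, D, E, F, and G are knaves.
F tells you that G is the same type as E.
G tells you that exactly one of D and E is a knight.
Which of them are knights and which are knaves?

A is a knight, B is a knight, C is a knight, D is a knave, E is a knave, F is a knight, and G is a knave.

A is a knight, so "D and F are not the same type" must be true — and it is.
B is a knight; "D is a knave" is true, as required.
Since C is a knight, "it is not true that A is a knave" needs to be true, which holds.
D is a knave; "A is a knave" is false, as required.
E is a knave, and the claim "exactly five of A, B, C, D, E, F, and G are knaves" is indeed false.
F is a knight; "G is the same type as E" is true, as required.
G is a knave, and the claim "exactly one of D and E is a knight" is indeed false.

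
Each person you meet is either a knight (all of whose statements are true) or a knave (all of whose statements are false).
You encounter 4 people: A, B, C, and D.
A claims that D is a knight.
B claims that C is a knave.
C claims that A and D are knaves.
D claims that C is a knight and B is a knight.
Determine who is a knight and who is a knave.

A is a knave, B is a knave, C is a knight, and D is a knave.

A is a knave, and the claim "D is a knight" is indeed false.
B (knave): "C is a knave" — false. ✓
Since C is a knight, "A and D are knaves" needs to be true, which holds.
D is a knave, and the claim "C is a knight and B is a knight" is indeed false.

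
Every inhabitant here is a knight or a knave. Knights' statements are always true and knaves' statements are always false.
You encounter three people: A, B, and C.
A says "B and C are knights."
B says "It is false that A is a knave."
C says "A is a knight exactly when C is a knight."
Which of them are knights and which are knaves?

Knights: A, B, and C. Knaves: none.

Suppose A is a knave. Then A's statement "B and C are knights" would have to be false. Checking the 4 ways to assign the others, none is consistent with every speaker.
(For instance, with B=knight, C=knight, A's claim "B and C are knights" comes out true where it would need to be false.)
So A must be a knight, making "B and C are knights" true. Taking A=knight, B=knight, C=knight, each remaining statement checks out:
  B (knight): "it is false that A is a knave" — true. ✓
  C (knight): "A is a knight exactly when C is a knight" — true. ✓
This is the unique consistent assignment.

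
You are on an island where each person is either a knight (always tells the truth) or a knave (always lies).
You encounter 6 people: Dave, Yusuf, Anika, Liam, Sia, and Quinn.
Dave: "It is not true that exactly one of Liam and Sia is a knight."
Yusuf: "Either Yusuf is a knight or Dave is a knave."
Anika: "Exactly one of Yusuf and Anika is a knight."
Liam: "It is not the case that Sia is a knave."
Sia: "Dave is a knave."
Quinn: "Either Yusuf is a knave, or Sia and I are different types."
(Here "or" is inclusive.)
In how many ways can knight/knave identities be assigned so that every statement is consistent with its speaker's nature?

2

Consistent assignments:
  Dave=knight, Yusuf=knave, Anika=knight, Liam=knave, Sia=knave, Quinn=knight
  Dave=knight, Yusuf=knave, Anika=knave, Liam=knave, Sia=knave, Quinn=knight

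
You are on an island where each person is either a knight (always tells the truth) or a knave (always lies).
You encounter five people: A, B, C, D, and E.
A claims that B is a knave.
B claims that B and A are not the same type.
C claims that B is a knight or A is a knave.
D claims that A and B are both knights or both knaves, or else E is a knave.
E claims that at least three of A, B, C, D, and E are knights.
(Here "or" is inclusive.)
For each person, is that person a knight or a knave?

A is a knave, B is a knight, C is a knight, D is a knave, and E is a knight.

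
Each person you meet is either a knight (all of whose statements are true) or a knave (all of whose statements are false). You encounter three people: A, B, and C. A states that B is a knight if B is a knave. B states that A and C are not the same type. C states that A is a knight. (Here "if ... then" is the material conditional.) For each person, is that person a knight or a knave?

A is a knave, B is a knave, and C is a knave.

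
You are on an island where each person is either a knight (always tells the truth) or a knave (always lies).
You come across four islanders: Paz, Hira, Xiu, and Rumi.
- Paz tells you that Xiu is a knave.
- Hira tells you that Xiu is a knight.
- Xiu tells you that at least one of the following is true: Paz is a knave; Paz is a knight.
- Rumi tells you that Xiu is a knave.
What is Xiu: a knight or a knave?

Consistent assignments: {Paz=knave, Hira=knight, Xiu=knight, Rumi=knave}
In every consistent assignment, Xiu is a knight.

Xiu is a knight.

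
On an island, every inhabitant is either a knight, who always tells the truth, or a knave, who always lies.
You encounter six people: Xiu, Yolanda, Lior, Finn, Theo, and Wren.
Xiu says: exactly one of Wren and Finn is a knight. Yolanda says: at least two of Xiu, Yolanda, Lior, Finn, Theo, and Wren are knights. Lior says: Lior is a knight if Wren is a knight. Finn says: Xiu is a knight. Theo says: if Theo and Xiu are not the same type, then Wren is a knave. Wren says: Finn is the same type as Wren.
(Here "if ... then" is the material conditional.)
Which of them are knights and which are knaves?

Knights: Xiu, Yolanda, Lior, Finn, and Theo. Knaves: Wren.

Xiu is a knight, and the claim "exactly one of Wren and Finn is a knight" is indeed true.
Yolanda (knight): "at least two of Xiu, Yolanda, Lior, Finn, Theo, and Wren are knights" — true. ✓
Since Lior is a knight, "Lior is a knight if Wren is a knight" needs to be true, which holds.
As a knight, Finn's statement "Xiu is a knight" should be true; it is.
As a knight, Theo's statement "if Theo and Xiu are not the same type, then Wren is a knave" should be true; it is.
Since Wren is a knave, "Finn is the same type as Wren" needs to be False, which holds.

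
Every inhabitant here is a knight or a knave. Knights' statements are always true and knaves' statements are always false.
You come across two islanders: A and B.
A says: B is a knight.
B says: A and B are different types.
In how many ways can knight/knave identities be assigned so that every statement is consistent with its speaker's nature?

1

Consistent assignments:
  A=knave, B=knave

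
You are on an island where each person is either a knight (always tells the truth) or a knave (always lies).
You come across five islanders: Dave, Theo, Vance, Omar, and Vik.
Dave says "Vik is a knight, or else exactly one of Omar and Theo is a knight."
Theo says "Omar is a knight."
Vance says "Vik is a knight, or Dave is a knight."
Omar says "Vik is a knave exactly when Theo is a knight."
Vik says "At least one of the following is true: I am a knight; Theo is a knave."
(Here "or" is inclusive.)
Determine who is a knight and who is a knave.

Dave is a knave, and the claim "Vik is a knight, or else exactly one of Omar and Theo is a knight" is indeed False.
As a knight, Theo's statement "Omar is a knight" should be true; it is.
Since Vance is a knave, "Vik is a knight, or Dave is a knight" needs to be False, which holds.
Omar is a knight, so "Vik is a knave exactly when Theo is a knight" must be true — and it is.
Vik (knave): "at least one of the following is true: I am a knight; Theo is a knave" — False. ✓

Dave is a knave, Theo is a knight, Vance is a knave, Omar is a knight, and Vik is a knave.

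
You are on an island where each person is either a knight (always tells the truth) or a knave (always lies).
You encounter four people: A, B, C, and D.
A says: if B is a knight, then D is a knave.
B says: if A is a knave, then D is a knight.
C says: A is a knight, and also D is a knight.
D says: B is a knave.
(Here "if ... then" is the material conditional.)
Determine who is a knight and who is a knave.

A is a knight, B is a knight, C is a knave, and D is a knave.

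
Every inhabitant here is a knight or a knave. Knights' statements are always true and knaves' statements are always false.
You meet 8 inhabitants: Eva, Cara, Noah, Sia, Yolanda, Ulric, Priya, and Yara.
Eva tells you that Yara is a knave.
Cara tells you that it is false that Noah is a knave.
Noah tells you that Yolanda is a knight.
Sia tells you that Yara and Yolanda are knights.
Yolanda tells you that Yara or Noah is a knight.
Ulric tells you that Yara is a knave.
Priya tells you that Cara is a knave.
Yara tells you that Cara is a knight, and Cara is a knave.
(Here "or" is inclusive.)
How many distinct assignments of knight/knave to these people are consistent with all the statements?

2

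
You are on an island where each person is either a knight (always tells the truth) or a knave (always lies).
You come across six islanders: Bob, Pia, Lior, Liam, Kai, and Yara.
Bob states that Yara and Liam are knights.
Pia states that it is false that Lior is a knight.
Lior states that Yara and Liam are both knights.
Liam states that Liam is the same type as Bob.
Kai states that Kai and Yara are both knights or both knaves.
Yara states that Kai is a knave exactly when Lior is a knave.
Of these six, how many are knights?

5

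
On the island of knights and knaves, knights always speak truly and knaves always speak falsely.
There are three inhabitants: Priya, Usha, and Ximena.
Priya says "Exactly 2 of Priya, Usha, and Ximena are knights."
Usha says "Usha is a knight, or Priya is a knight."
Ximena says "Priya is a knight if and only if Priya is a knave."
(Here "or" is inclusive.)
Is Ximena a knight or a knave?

Consistent assignments: {Priya=knight, Usha=knight, Ximena=knave}; {Priya=knave, Usha=knight, Ximena=knave}; {Priya=knave, Usha=knave, Ximena=knave}
In every consistent assignment, Ximena is a knave.

Ximena is a knave.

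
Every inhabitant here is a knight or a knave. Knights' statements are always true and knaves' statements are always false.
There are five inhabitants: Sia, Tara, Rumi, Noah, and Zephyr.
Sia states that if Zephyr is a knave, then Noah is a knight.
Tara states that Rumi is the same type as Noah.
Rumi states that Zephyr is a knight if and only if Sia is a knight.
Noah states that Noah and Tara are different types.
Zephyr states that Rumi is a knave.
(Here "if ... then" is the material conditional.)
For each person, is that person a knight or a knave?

Sia is a knave, and the claim "if Zephyr is a knave, then Noah is a knight" is indeed false.
Tara is a knave, and the claim "Rumi is the same type as Noah" is indeed false.
Rumi is a knight; "Zephyr is a knight if and only if Sia is a knight" is True, as required.
Noah is a knave, so "Noah and Tara are different types" must be false — and it is.
Zephyr (knave): "Rumi is a knave" — false. ✓

Sia is a knave, Tara is a knave, Rumi is a knight, Noah is a knave, and Zephyr is a knave.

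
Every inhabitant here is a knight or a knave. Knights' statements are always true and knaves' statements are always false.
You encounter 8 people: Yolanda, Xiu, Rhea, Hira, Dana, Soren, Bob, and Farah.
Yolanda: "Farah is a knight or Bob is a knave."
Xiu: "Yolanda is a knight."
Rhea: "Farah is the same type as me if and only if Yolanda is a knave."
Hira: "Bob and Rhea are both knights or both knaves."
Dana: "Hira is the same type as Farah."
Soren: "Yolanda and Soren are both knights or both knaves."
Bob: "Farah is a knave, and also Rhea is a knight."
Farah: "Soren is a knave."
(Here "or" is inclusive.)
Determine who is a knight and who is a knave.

Yolanda is a knight, Xiu is a knight, Rhea is a knave, Hira is a knight, Dana is a knave, Soren is a knight, Bob is a knave, and Farah is a knave.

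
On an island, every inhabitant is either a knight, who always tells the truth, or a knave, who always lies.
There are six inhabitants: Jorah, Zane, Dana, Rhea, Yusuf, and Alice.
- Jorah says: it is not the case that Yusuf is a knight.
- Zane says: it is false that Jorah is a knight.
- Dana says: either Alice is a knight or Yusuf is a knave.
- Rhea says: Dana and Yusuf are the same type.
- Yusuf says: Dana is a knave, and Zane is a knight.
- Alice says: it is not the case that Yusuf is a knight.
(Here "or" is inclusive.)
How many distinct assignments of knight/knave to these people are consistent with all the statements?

2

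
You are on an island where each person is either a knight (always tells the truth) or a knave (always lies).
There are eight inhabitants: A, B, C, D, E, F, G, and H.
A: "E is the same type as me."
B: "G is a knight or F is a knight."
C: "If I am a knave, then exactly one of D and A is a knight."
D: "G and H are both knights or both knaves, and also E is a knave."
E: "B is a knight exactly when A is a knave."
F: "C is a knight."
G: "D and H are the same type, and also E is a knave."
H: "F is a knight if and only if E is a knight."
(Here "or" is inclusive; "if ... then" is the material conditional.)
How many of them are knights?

5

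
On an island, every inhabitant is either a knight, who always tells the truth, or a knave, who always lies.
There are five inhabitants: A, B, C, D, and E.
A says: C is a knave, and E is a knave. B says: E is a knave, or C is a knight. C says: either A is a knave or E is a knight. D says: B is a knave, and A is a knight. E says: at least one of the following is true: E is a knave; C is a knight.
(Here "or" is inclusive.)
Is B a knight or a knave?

B is a knight.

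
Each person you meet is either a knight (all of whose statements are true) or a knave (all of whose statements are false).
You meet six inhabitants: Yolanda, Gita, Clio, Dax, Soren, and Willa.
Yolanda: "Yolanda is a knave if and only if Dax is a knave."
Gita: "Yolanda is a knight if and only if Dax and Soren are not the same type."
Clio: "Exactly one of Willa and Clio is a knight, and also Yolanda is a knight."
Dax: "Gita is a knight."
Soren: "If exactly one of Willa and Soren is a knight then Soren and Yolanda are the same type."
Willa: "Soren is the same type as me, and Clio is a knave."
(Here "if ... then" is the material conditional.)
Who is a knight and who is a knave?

Yolanda is a knave; "Yolanda is a knave if and only if Dax is a knave" is False, as required.
Gita is a knight, and the claim "Yolanda is a knight if and only if Dax and Soren are not the same type" is indeed true.
Clio is a knave, so "exactly one of Willa and Clio is a knight, and also Yolanda is a knight" must be False — and it is.
Dax is a knight; "Gita is a knight" is true, as required.
Since Soren is a knight, "if exactly one of Willa and Soren is a knight then Soren and Yolanda are the same type" needs to be true, which holds.
Since Willa is a knight, "Soren is the same type as me, and Clio is a knave" needs to be true, which holds.

Yolanda is a knave, Gita is a knight, Clio is a knave, Dax is a knight, Soren is a knight, and Willa is a knight.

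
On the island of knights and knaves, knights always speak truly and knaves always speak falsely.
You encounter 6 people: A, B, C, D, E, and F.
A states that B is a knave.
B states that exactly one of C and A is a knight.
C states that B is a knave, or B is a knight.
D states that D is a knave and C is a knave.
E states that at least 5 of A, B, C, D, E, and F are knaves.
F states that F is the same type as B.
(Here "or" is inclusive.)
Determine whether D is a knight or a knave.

D is a knave.

Consistent assignments: {A=knave, B=knight, C=knight, D=knave, E=knave, F=knight}; {A=knave, B=knight, C=knight, D=knave, E=knave, F=knave}
In every consistent assignment, D is a knave.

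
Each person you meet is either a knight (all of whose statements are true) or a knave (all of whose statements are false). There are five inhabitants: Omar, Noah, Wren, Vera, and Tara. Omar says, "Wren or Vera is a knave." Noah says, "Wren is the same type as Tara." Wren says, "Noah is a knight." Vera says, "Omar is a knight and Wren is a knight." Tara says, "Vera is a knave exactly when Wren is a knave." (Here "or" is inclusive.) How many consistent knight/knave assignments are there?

Consistent assignments:
  Omar=knight, Noah=knave, Wren=knave, Vera=knave, Tara=knight

1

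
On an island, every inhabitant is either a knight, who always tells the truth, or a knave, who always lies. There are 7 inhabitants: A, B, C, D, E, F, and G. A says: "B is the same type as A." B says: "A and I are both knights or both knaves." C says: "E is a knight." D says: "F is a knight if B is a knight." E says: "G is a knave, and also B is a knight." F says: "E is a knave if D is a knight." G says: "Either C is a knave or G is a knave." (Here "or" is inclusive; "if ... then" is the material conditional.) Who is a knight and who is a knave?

A is a knight, and the claim "B is the same type as A" is indeed true.
As a knight, B's statement "A and I are both knights or both knaves" should be true; it is.
Since C is a knave, "E is a knight" needs to be False, which holds.
Since D is a knight, "F is a knight if B is a knight" needs to be true, which holds.
Since E is a knave, "G is a knave, and also B is a knight" needs to be False, which holds.
F (knight): "E is a knave if D is a knight" — true. ✓
G is a knight; "either C is a knave or G is a knave" is true, as required.

A is a knight, B is a knight, C is a knave, D is a knight, E is a knave, F is a knight, and G is a knight.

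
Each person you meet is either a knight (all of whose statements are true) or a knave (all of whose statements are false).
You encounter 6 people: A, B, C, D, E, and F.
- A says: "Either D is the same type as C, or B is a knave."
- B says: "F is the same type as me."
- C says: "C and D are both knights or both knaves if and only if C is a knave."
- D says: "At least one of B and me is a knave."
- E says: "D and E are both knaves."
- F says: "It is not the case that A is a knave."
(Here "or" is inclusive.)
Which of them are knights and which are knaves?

A is a knight, B is a knave, C is a knave, D is a knight, E is a knave, and F is a knight.

A (knight): "either D is the same type as C, or B is a knave" — True. ✓
B is a knave, so "F is the same type as me" must be false — and it is.
C is a knave, so "C and D are both knights or both knaves if and only if C is a knave" must be false — and it is.
Since D is a knight, "at least one of B and me is a knave" needs to be True, which holds.
Since E is a knave, "D and E are both knaves" needs to be false, which holds.
As a knight, F's statement "it is not the case that A is a knave" should be True; it is.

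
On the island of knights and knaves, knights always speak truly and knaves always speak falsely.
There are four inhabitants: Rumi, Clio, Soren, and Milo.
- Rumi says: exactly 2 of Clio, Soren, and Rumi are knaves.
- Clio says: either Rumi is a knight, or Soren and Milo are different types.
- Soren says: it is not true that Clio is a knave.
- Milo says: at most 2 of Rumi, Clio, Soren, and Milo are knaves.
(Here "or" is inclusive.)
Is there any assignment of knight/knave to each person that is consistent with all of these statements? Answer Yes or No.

Yes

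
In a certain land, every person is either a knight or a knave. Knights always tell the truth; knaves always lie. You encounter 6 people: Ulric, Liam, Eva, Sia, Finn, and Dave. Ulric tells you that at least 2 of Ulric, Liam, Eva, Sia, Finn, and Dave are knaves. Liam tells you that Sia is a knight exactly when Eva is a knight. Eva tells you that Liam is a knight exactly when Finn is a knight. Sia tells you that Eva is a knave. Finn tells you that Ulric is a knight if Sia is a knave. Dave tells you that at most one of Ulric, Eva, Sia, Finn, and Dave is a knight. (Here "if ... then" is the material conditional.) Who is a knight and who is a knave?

As a knight, Ulric's statement "at least 2 of Ulric, Liam, Eva, Sia, Finn, and Dave are knaves" should be true; it is.
Liam is a knave, so "Sia is a knight exactly when Eva is a knight" must be false — and it is.
Since Eva is a knave, "Liam is a knight exactly when Finn is a knight" needs to be false, which holds.
Sia (knight): "Eva is a knave" — true. ✓
Finn is a knight; "Ulric is a knight if Sia is a knave" is true, as required.
As a knave, Dave's statement "at most one of Ulric, Eva, Sia, Finn, and Dave is a knight" should be false; it is.

Ulric is a knight, Liam is a knave, Eva is a knave, Sia is a knight, Finn is a knight, and Dave is a knave.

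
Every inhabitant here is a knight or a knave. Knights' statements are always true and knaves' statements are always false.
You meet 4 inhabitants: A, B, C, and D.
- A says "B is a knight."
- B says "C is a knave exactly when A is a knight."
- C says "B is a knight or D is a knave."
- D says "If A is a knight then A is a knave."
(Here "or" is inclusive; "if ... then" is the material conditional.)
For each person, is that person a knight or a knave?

A is a knave; "B is a knight" is False, as required.
B is a knave, and the claim "C is a knave exactly when A is a knight" is indeed False.
C is a knave, so "B is a knight or D is a knave" must be False — and it is.
D (knight): "if A is a knight then A is a knave" — true. ✓

A is a knave, B is a knave, C is a knave, and D is a knight.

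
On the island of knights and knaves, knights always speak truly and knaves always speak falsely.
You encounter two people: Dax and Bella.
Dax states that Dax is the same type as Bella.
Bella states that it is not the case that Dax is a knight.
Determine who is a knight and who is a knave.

Dax is a knave and Bella is a knight.

Since Dax is a knave, "Dax is the same type as Bella" needs to be False, which holds.
As a knight, Bella's statement "it is not the case that Dax is a knight" should be True; it is.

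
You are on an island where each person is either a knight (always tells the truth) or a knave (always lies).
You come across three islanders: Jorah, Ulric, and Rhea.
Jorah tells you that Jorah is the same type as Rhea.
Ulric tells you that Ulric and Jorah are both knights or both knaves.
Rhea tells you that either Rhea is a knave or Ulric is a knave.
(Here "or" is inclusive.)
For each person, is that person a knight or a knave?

Jorah is a knight, Ulric is a knave, and Rhea is a knight.

As a knight, Jorah's statement "Jorah is the same type as Rhea" should be True; it is.
Ulric (knave): "Ulric and Jorah are both knights or both knaves" — false. ✓
Since Rhea is a knight, "either Rhea is a knave or Ulric is a knave" needs to be True, which holds.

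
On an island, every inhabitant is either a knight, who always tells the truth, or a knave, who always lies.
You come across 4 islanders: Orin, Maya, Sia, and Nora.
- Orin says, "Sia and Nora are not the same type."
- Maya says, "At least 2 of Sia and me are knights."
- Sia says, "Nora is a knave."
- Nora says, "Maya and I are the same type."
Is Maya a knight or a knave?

Maya is a knight.

Consistent assignments: {Orin=knight, Maya=knight, Sia=knight, Nora=knave}
In every consistent assignment, Maya is a knight.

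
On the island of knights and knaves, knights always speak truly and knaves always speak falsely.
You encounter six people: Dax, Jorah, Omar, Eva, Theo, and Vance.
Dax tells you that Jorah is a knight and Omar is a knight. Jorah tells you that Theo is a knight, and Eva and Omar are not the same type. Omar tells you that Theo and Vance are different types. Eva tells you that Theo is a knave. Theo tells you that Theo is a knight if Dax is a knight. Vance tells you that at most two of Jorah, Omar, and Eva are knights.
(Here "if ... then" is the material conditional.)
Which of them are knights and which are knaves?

Dax is a knave, Jorah is a knave, Omar is a knave, Eva is a knave, Theo is a knight, and Vance is a knight.

Since Dax is a knave, "Jorah is a knight and Omar is a knight" needs to be False, which holds.
Jorah is a knave; "Theo is a knight, and Eva and Omar are not the same type" is False, as required.
Omar is a knave, so "Theo and Vance are different types" must be False — and it is.
Eva (knave): "Theo is a knave" — False. ✓
Theo is a knight, so "Theo is a knight if Dax is a knight" must be true — and it is.
Vance (knight): "at most two of Jorah, Omar, and Eva are knights" — true. ✓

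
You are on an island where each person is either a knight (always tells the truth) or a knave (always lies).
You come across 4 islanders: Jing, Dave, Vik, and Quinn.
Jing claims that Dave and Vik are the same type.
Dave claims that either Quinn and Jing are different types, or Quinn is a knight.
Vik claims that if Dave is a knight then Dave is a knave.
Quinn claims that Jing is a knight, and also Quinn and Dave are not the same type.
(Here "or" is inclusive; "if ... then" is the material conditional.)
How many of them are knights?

The unique consistent assignment is Jing=knave, Dave=knave, Vik=knight, Quinn=knave.
That has 1 knight.

1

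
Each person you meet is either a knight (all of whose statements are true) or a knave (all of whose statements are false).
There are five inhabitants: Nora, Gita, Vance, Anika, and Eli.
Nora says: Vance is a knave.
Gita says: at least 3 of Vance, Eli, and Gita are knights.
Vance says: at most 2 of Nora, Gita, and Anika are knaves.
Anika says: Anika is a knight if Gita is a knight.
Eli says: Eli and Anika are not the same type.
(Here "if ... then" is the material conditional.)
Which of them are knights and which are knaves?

Nora is a knave; "Vance is a knave" is false, as required.
Gita is a knight, so "at least 3 of Vance, Eli, and Gita are knights" must be true — and it is.
Since Vance is a knight, "at most 2 of Nora, Gita, and Anika are knaves" needs to be true, which holds.
Anika is a knave, and the claim "Anika is a knight if Gita is a knight" is indeed false.
Eli is a knight; "Eli and Anika are not the same type" is true, as required.

Nora is a knave, Gita is a knight, Vance is a knight, Anika is a knave, and Eli is a knight.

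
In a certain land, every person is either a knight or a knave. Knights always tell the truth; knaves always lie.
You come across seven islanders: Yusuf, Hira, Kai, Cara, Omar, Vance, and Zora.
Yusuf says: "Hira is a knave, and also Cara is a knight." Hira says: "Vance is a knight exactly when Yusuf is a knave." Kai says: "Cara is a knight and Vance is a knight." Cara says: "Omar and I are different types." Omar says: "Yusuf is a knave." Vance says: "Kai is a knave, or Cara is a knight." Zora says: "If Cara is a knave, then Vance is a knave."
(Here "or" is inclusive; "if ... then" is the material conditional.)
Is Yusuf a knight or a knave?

Yusuf is a knight.

Consistent assignments: {Yusuf=knight, Hira=knave, Kai=knight, Cara=knight, Omar=knave, Vance=knight, Zora=knight}
In every consistent assignment, Yusuf is a knight.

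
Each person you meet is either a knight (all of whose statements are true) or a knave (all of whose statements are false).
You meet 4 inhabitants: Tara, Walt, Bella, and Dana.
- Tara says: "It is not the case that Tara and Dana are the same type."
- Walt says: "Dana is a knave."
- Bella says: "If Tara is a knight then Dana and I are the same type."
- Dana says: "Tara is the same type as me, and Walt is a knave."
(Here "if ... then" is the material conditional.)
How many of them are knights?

2

The unique consistent assignment is Tara=knave, Walt=knight, Bella=knight, Dana=knave.
That has 2 knights.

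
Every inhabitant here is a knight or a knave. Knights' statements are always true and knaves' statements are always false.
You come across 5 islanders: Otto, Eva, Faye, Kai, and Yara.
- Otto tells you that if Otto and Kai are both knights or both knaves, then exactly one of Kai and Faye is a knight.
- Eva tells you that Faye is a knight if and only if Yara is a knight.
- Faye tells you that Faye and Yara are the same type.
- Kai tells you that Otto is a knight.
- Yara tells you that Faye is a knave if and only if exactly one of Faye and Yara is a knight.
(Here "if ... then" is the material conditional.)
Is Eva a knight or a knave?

Consistent assignments: {Otto=knight, Eva=knave, Faye=knave, Kai=knight, Yara=knight}; {Otto=knave, Eva=knave, Faye=knave, Kai=knave, Yara=knight}
In every consistent assignment, Eva is a knave.

Eva is a knave.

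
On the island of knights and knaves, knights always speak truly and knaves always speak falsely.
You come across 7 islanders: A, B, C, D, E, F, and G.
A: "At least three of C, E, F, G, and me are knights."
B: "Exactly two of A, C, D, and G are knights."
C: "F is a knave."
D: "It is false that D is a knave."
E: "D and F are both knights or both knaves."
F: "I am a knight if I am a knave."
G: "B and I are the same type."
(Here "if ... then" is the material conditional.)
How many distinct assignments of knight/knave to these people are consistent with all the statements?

Consistent assignments:
  A=knight, B=knight, C=knight, D=knave, E=knight, F=knave, G=knave
  A=knight, B=knight, C=knave, D=knight, E=knight, F=knight, G=knave
  A=knight, B=knight, C=knave, D=knave, E=knave, F=knight, G=knight
  A=knave, B=knight, C=knight, D=knight, E=knave, F=knave, G=knave

4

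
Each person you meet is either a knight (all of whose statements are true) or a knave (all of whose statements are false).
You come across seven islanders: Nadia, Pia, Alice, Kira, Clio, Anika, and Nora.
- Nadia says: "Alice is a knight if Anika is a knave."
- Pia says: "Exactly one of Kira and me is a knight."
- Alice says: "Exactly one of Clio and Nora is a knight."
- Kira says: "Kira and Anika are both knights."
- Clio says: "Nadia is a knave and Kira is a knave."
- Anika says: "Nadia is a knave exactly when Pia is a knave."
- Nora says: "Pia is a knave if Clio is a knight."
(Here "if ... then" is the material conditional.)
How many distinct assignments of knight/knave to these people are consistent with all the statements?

2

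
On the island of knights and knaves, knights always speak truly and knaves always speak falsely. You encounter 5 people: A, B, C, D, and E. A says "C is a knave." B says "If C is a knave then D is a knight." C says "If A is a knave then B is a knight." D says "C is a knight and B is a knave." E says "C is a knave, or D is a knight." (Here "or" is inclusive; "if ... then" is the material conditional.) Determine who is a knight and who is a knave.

Knights: B and C. Knaves: A, D, and E.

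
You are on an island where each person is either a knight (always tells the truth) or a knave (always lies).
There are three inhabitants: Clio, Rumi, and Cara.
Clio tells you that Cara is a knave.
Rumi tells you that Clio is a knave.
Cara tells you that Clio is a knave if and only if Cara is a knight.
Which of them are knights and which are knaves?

Clio is a knave, so "Cara is a knave" must be False — and it is.
Rumi is a knight; "Clio is a knave" is true, as required.
Cara (knight): "Clio is a knave if and only if Cara is a knight" — true. ✓

Knights: Rumi and Cara. Knaves: Clio.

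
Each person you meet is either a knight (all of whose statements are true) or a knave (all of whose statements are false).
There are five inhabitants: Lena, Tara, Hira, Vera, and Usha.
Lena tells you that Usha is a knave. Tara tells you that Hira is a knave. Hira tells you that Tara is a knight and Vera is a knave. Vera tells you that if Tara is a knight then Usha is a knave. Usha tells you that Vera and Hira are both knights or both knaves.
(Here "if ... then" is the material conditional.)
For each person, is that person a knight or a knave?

Knights: Lena, Tara, and Vera. Knaves: Hira and Usha.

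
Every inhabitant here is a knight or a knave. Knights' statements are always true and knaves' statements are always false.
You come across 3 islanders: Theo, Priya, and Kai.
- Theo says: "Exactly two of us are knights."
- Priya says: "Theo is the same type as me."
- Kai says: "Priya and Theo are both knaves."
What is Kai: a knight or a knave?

Consistent assignments: {Theo=knight, Priya=knight, Kai=knave}
In every consistent assignment, Kai is a knave.

Kai is a knave.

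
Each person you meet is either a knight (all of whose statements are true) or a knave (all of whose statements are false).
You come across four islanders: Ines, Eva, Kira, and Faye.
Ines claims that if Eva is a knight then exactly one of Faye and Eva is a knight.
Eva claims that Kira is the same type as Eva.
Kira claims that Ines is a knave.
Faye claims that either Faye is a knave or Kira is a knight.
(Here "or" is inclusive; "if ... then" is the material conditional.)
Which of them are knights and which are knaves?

Ines is a knave, Eva is a knight, Kira is a knight, and Faye is a knight.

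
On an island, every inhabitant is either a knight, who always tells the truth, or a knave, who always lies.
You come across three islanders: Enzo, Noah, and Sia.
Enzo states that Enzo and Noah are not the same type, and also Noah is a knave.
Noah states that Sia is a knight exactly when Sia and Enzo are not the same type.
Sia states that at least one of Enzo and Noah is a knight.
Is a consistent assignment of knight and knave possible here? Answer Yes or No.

Yes

One consistent assignment: Enzo=knight, Noah=knave, Sia=knight.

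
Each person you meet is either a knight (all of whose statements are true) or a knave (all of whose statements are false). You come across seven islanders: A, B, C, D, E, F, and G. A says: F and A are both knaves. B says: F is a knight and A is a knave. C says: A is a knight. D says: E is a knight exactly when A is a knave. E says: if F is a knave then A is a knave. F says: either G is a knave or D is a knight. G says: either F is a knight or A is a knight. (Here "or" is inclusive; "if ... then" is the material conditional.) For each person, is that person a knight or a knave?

A is a knave; "F and A are both knaves" is False, as required.
B is a knight; "F is a knight and A is a knave" is true, as required.
C (knave): "A is a knight" — False. ✓
As a knight, D's statement "E is a knight exactly when A is a knave" should be true; it is.
E is a knight; "if F is a knave then A is a knave" is true, as required.
Since F is a knight, "either G is a knave or D is a knight" needs to be true, which holds.
As a knight, G's statement "either F is a knight or A is a knight" should be true; it is.

A is a knave, B is a knight, C is a knave, D is a knight, E is a knight, F is a knight, and G is a knight.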